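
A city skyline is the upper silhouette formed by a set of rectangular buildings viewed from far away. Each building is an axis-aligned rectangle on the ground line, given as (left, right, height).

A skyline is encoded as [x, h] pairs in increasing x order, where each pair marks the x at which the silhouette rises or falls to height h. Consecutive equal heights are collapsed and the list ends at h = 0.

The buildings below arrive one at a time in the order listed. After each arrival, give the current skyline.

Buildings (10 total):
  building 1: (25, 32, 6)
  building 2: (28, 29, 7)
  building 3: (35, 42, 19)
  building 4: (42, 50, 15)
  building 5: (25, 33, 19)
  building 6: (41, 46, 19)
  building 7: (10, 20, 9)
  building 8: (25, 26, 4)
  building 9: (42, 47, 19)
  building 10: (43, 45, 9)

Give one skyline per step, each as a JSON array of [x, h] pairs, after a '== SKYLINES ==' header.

== SKYLINES ==
[[25,6],[32,0]]
[[25,6],[28,7],[29,6],[32,0]]
[[25,6],[28,7],[29,6],[32,0],[35,19],[42,0]]
[[25,6],[28,7],[29,6],[32,0],[35,19],[42,15],[50,0]]
[[25,19],[33,0],[35,19],[42,15],[50,0]]
[[25,19],[33,0],[35,19],[46,15],[50,0]]
[[10,9],[20,0],[25,19],[33,0],[35,19],[46,15],[50,0]]
[[10,9],[20,0],[25,19],[33,0],[35,19],[46,15],[50,0]]
[[10,9],[20,0],[25,19],[33,0],[35,19],[47,15],[50,0]]
[[10,9],[20,0],[25,19],[33,0],[35,19],[47,15],[50,0]]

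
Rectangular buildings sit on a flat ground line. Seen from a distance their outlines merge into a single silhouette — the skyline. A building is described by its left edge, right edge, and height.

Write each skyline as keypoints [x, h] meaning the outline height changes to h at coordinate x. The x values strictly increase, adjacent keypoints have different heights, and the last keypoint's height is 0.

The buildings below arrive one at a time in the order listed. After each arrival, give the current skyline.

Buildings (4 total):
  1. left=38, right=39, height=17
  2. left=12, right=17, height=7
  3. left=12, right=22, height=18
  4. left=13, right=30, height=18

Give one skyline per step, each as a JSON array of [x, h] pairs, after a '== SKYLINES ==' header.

== SKYLINES ==
[[38,17],[39,0]]
[[12,7],[17,0],[38,17],[39,0]]
[[12,18],[22,0],[38,17],[39,0]]
[[12,18],[30,0],[38,17],[39,0]]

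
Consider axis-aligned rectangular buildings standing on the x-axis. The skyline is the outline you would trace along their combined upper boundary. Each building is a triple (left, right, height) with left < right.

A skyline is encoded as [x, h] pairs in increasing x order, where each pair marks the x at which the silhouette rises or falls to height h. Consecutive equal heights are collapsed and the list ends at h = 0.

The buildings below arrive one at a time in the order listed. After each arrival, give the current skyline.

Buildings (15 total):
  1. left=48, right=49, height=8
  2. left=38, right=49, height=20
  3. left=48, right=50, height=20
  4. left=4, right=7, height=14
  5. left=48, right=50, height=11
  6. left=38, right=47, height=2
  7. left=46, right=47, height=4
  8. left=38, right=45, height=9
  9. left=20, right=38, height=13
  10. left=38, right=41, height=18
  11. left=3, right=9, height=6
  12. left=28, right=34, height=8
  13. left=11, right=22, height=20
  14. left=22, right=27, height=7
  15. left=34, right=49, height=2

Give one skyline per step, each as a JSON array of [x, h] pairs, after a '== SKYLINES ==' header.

== SKYLINES ==
[[48,8],[49,0]]
[[38,20],[49,0]]
[[38,20],[50,0]]
[[4,14],[7,0],[38,20],[50,0]]
[[4,14],[7,0],[38,20],[50,0]]
[[4,14],[7,0],[38,20],[50,0]]
[[4,14],[7,0],[38,20],[50,0]]
[[4,14],[7,0],[38,20],[50,0]]
[[4,14],[7,0],[20,13],[38,20],[50,0]]
[[4,14],[7,0],[20,13],[38,20],[50,0]]
[[3,6],[4,14],[7,6],[9,0],[20,13],[38,20],[50,0]]
[[3,6],[4,14],[7,6],[9,0],[20,13],[38,20],[50,0]]
[[3,6],[4,14],[7,6],[9,0],[11,20],[22,13],[38,20],[50,0]]
[[3,6],[4,14],[7,6],[9,0],[11,20],[22,13],[38,20],[50,0]]
[[3,6],[4,14],[7,6],[9,0],[11,20],[22,13],[38,20],[50,0]]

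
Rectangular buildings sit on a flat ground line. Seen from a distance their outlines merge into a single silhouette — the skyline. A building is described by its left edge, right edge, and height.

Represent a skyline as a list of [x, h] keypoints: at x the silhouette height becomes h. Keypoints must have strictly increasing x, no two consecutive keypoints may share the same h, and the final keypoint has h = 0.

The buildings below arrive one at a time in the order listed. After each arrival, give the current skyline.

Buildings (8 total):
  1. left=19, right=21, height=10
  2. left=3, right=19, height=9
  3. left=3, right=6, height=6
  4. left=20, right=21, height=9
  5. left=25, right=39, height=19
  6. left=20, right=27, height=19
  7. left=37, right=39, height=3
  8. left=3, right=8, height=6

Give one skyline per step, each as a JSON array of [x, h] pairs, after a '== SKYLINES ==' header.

== SKYLINES ==
[[19,10],[21,0]]
[[3,9],[19,10],[21,0]]
[[3,9],[19,10],[21,0]]
[[3,9],[19,10],[21,0]]
[[3,9],[19,10],[21,0],[25,19],[39,0]]
[[3,9],[19,10],[20,19],[39,0]]
[[3,9],[19,10],[20,19],[39,0]]
[[3,9],[19,10],[20,19],[39,0]]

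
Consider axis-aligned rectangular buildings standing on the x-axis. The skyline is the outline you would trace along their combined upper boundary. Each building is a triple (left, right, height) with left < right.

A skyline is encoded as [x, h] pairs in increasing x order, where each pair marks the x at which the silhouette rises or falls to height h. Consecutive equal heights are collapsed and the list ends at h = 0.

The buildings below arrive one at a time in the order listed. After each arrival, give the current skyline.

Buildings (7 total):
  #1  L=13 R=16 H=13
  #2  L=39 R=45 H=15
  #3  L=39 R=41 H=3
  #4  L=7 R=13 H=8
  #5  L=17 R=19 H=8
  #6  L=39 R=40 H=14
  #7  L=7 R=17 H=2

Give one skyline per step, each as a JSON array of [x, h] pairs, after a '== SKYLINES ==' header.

== SKYLINES ==
[[13,13],[16,0]]
[[13,13],[16,0],[39,15],[45,0]]
[[13,13],[16,0],[39,15],[45,0]]
[[7,8],[13,13],[16,0],[39,15],[45,0]]
[[7,8],[13,13],[16,0],[17,8],[19,0],[39,15],[45,0]]
[[7,8],[13,13],[16,0],[17,8],[19,0],[39,15],[45,0]]
[[7,8],[13,13],[16,2],[17,8],[19,0],[39,15],[45,0]]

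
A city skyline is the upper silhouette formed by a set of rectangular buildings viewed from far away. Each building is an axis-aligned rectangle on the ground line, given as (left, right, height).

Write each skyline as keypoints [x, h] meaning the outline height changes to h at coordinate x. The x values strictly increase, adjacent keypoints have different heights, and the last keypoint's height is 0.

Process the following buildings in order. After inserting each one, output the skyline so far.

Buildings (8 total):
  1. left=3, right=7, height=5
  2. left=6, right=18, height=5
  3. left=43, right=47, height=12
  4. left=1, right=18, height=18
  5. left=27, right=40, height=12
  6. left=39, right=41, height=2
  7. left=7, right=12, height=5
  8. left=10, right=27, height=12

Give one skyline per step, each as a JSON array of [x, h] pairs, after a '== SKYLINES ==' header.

== SKYLINES ==
[[3,5],[7,0]]
[[3,5],[18,0]]
[[3,5],[18,0],[43,12],[47,0]]
[[1,18],[18,0],[43,12],[47,0]]
[[1,18],[18,0],[27,12],[40,0],[43,12],[47,0]]
[[1,18],[18,0],[27,12],[40,2],[41,0],[43,12],[47,0]]
[[1,18],[18,0],[27,12],[40,2],[41,0],[43,12],[47,0]]
[[1,18],[18,12],[40,2],[41,0],[43,12],[47,0]]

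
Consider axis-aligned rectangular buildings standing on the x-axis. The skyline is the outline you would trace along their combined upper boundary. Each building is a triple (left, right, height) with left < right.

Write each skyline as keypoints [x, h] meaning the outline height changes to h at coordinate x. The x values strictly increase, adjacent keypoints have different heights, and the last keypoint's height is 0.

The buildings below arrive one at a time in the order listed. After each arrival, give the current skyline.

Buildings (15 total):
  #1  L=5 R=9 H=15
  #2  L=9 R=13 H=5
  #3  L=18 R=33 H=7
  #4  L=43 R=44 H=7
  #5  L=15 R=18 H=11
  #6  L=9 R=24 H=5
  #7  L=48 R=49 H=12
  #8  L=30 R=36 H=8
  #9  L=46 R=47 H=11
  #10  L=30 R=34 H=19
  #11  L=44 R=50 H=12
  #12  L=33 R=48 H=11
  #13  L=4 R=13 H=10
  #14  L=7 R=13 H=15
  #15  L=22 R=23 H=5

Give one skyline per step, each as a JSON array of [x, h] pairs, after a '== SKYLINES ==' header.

== SKYLINES ==
[[5,15],[9,0]]
[[5,15],[9,5],[13,0]]
[[5,15],[9,5],[13,0],[18,7],[33,0]]
[[5,15],[9,5],[13,0],[18,7],[33,0],[43,7],[44,0]]
[[5,15],[9,5],[13,0],[15,11],[18,7],[33,0],[43,7],[44,0]]
[[5,15],[9,5],[15,11],[18,7],[33,0],[43,7],[44,0]]
[[5,15],[9,5],[15,11],[18,7],[33,0],[43,7],[44,0],[48,12],[49,0]]
[[5,15],[9,5],[15,11],[18,7],[30,8],[36,0],[43,7],[44,0],[48,12],[49,0]]
[[5,15],[9,5],[15,11],[18,7],[30,8],[36,0],[43,7],[44,0],[46,11],[47,0],[48,12],[49,0]]
[[5,15],[9,5],[15,11],[18,7],[30,19],[34,8],[36,0],[43,7],[44,0],[46,11],[47,0],[48,12],[49,0]]
[[5,15],[9,5],[15,11],[18,7],[30,19],[34,8],[36,0],[43,7],[44,12],[50,0]]
[[5,15],[9,5],[15,11],[18,7],[30,19],[34,11],[44,12],[50,0]]
[[4,10],[5,15],[9,10],[13,5],[15,11],[18,7],[30,19],[34,11],[44,12],[50,0]]
[[4,10],[5,15],[13,5],[15,11],[18,7],[30,19],[34,11],[44,12],[50,0]]
[[4,10],[5,15],[13,5],[15,11],[18,7],[30,19],[34,11],[44,12],[50,0]]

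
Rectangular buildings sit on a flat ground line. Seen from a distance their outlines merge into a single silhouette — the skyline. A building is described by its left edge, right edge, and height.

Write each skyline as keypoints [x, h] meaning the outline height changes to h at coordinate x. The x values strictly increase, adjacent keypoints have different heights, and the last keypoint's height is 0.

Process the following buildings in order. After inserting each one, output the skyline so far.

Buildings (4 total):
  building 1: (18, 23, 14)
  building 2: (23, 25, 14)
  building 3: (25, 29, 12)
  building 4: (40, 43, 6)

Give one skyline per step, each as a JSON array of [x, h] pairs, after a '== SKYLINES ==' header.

== SKYLINES ==
[[18,14],[23,0]]
[[18,14],[25,0]]
[[18,14],[25,12],[29,0]]
[[18,14],[25,12],[29,0],[40,6],[43,0]]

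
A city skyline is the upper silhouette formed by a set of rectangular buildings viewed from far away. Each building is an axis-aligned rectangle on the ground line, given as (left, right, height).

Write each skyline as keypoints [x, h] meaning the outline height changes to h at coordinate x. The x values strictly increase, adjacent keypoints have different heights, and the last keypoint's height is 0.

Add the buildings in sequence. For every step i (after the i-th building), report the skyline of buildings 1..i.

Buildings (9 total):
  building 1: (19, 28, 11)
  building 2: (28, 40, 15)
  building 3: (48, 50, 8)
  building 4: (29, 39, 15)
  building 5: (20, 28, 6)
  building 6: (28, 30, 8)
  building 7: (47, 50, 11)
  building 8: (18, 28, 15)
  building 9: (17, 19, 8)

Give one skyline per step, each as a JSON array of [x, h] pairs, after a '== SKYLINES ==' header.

== SKYLINES ==
[[19,11],[28,0]]
[[19,11],[28,15],[40,0]]
[[19,11],[28,15],[40,0],[48,8],[50,0]]
[[19,11],[28,15],[40,0],[48,8],[50,0]]
[[19,11],[28,15],[40,0],[48,8],[50,0]]
[[19,11],[28,15],[40,0],[48,8],[50,0]]
[[19,11],[28,15],[40,0],[47,11],[50,0]]
[[18,15],[40,0],[47,11],[50,0]]
[[17,8],[18,15],[40,0],[47,11],[50,0]]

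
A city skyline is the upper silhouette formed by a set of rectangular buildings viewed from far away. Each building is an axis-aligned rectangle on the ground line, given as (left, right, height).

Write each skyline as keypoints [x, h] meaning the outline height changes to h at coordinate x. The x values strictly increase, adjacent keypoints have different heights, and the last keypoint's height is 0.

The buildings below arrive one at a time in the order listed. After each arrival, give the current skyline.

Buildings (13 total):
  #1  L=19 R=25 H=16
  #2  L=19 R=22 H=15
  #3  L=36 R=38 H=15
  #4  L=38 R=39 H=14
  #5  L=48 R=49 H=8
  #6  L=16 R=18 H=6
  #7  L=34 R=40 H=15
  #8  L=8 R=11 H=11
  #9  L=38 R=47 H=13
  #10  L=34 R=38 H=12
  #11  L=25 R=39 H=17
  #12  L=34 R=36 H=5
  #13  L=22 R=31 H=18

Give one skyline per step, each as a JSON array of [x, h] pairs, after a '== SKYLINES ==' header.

== SKYLINES ==
[[19,16],[25,0]]
[[19,16],[25,0]]
[[19,16],[25,0],[36,15],[38,0]]
[[19,16],[25,0],[36,15],[38,14],[39,0]]
[[19,16],[25,0],[36,15],[38,14],[39,0],[48,8],[49,0]]
[[16,6],[18,0],[19,16],[25,0],[36,15],[38,14],[39,0],[48,8],[49,0]]
[[16,6],[18,0],[19,16],[25,0],[34,15],[40,0],[48,8],[49,0]]
[[8,11],[11,0],[16,6],[18,0],[19,16],[25,0],[34,15],[40,0],[48,8],[49,0]]
[[8,11],[11,0],[16,6],[18,0],[19,16],[25,0],[34,15],[40,13],[47,0],[48,8],[49,0]]
[[8,11],[11,0],[16,6],[18,0],[19,16],[25,0],[34,15],[40,13],[47,0],[48,8],[49,0]]
[[8,11],[11,0],[16,6],[18,0],[19,16],[25,17],[39,15],[40,13],[47,0],[48,8],[49,0]]
[[8,11],[11,0],[16,6],[18,0],[19,16],[25,17],[39,15],[40,13],[47,0],[48,8],[49,0]]
[[8,11],[11,0],[16,6],[18,0],[19,16],[22,18],[31,17],[39,15],[40,13],[47,0],[48,8],[49,0]]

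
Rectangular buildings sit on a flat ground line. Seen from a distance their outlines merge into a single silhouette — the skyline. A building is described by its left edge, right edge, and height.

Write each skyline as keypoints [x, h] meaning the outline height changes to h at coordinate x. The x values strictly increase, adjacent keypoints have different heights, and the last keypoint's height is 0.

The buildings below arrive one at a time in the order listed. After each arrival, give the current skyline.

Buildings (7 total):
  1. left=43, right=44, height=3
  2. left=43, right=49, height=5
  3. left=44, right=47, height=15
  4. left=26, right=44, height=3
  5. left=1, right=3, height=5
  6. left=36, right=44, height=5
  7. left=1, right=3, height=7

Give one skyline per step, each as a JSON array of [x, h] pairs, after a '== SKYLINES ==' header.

== SKYLINES ==
[[43,3],[44,0]]
[[43,5],[49,0]]
[[43,5],[44,15],[47,5],[49,0]]
[[26,3],[43,5],[44,15],[47,5],[49,0]]
[[1,5],[3,0],[26,3],[43,5],[44,15],[47,5],[49,0]]
[[1,5],[3,0],[26,3],[36,5],[44,15],[47,5],[49,0]]
[[1,7],[3,0],[26,3],[36,5],[44,15],[47,5],[49,0]]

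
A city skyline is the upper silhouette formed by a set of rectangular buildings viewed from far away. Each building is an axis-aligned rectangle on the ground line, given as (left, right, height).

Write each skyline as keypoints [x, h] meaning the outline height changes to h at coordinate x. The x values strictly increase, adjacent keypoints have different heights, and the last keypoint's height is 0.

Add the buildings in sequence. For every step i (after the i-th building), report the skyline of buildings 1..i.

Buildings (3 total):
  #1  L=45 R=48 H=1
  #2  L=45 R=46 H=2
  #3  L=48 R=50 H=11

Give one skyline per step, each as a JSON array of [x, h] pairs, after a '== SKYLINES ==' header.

== SKYLINES ==
[[45,1],[48,0]]
[[45,2],[46,1],[48,0]]
[[45,2],[46,1],[48,11],[50,0]]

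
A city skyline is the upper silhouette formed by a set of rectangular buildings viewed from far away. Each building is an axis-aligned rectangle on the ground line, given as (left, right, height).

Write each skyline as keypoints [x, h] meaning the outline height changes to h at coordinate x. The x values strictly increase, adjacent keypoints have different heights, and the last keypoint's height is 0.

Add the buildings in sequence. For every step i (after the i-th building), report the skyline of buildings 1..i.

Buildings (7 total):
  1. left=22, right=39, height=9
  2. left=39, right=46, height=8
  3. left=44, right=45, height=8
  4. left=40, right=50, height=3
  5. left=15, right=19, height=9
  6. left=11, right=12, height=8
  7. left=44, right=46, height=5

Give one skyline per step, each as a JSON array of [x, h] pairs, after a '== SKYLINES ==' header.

== SKYLINES ==
[[22,9],[39,0]]
[[22,9],[39,8],[46,0]]
[[22,9],[39,8],[46,0]]
[[22,9],[39,8],[46,3],[50,0]]
[[15,9],[19,0],[22,9],[39,8],[46,3],[50,0]]
[[11,8],[12,0],[15,9],[19,0],[22,9],[39,8],[46,3],[50,0]]
[[11,8],[12,0],[15,9],[19,0],[22,9],[39,8],[46,3],[50,0]]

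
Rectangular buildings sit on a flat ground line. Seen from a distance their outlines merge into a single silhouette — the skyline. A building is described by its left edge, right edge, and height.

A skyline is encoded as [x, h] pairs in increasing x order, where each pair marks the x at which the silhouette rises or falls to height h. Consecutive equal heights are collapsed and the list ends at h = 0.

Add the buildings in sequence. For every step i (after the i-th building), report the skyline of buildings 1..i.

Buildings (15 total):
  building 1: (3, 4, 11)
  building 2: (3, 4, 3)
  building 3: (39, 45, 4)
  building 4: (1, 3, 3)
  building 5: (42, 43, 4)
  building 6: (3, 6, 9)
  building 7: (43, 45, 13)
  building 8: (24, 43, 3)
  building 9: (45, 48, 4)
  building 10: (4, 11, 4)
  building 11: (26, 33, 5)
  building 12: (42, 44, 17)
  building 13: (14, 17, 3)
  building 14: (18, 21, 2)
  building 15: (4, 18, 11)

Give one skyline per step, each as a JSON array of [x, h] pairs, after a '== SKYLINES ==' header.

== SKYLINES ==
[[3,11],[4,0]]
[[3,11],[4,0]]
[[3,11],[4,0],[39,4],[45,0]]
[[1,3],[3,11],[4,0],[39,4],[45,0]]
[[1,3],[3,11],[4,0],[39,4],[45,0]]
[[1,3],[3,11],[4,9],[6,0],[39,4],[45,0]]
[[1,3],[3,11],[4,9],[6,0],[39,4],[43,13],[45,0]]
[[1,3],[3,11],[4,9],[6,0],[24,3],[39,4],[43,13],[45,0]]
[[1,3],[3,11],[4,9],[6,0],[24,3],[39,4],[43,13],[45,4],[48,0]]
[[1,3],[3,11],[4,9],[6,4],[11,0],[24,3],[39,4],[43,13],[45,4],[48,0]]
[[1,3],[3,11],[4,9],[6,4],[11,0],[24,3],[26,5],[33,3],[39,4],[43,13],[45,4],[48,0]]
[[1,3],[3,11],[4,9],[6,4],[11,0],[24,3],[26,5],[33,3],[39,4],[42,17],[44,13],[45,4],[48,0]]
[[1,3],[3,11],[4,9],[6,4],[11,0],[14,3],[17,0],[24,3],[26,5],[33,3],[39,4],[42,17],[44,13],[45,4],[48,0]]
[[1,3],[3,11],[4,9],[6,4],[11,0],[14,3],[17,0],[18,2],[21,0],[24,3],[26,5],[33,3],[39,4],[42,17],[44,13],[45,4],[48,0]]
[[1,3],[3,11],[18,2],[21,0],[24,3],[26,5],[33,3],[39,4],[42,17],[44,13],[45,4],[48,0]]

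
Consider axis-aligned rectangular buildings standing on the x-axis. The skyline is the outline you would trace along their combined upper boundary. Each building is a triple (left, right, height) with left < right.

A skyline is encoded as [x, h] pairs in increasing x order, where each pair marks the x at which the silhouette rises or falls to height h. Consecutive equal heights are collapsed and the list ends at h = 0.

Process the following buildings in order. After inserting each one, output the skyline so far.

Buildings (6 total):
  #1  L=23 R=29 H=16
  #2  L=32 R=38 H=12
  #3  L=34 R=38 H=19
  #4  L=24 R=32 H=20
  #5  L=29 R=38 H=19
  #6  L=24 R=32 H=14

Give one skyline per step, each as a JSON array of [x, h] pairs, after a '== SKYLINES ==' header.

== SKYLINES ==
[[23,16],[29,0]]
[[23,16],[29,0],[32,12],[38,0]]
[[23,16],[29,0],[32,12],[34,19],[38,0]]
[[23,16],[24,20],[32,12],[34,19],[38,0]]
[[23,16],[24,20],[32,19],[38,0]]
[[23,16],[24,20],[32,19],[38,0]]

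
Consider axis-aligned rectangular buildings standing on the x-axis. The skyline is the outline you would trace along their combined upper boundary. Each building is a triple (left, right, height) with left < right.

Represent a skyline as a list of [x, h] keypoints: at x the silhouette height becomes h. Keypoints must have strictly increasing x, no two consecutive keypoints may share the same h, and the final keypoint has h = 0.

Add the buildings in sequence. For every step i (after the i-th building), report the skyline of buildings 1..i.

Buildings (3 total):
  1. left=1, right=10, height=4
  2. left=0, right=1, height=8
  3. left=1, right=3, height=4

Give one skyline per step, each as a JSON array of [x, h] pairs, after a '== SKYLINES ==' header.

== SKYLINES ==
[[1,4],[10,0]]
[[0,8],[1,4],[10,0]]
[[0,8],[1,4],[10,0]]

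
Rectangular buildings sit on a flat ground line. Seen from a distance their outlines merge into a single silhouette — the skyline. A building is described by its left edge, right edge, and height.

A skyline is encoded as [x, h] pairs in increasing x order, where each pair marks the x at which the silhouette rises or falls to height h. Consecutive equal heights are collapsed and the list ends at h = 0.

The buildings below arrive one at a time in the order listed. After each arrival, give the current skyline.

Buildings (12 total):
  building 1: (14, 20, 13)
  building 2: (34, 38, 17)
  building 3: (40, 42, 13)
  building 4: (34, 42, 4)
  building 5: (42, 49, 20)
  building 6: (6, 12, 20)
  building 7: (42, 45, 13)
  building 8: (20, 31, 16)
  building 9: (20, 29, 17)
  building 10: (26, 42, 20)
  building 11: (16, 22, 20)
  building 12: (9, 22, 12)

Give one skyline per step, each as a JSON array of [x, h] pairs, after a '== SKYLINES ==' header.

== SKYLINES ==
[[14,13],[20,0]]
[[14,13],[20,0],[34,17],[38,0]]
[[14,13],[20,0],[34,17],[38,0],[40,13],[42,0]]
[[14,13],[20,0],[34,17],[38,4],[40,13],[42,0]]
[[14,13],[20,0],[34,17],[38,4],[40,13],[42,20],[49,0]]
[[6,20],[12,0],[14,13],[20,0],[34,17],[38,4],[40,13],[42,20],[49,0]]
[[6,20],[12,0],[14,13],[20,0],[34,17],[38,4],[40,13],[42,20],[49,0]]
[[6,20],[12,0],[14,13],[20,16],[31,0],[34,17],[38,4],[40,13],[42,20],[49,0]]
[[6,20],[12,0],[14,13],[20,17],[29,16],[31,0],[34,17],[38,4],[40,13],[42,20],[49,0]]
[[6,20],[12,0],[14,13],[20,17],[26,20],[49,0]]
[[6,20],[12,0],[14,13],[16,20],[22,17],[26,20],[49,0]]
[[6,20],[12,12],[14,13],[16,20],[22,17],[26,20],[49,0]]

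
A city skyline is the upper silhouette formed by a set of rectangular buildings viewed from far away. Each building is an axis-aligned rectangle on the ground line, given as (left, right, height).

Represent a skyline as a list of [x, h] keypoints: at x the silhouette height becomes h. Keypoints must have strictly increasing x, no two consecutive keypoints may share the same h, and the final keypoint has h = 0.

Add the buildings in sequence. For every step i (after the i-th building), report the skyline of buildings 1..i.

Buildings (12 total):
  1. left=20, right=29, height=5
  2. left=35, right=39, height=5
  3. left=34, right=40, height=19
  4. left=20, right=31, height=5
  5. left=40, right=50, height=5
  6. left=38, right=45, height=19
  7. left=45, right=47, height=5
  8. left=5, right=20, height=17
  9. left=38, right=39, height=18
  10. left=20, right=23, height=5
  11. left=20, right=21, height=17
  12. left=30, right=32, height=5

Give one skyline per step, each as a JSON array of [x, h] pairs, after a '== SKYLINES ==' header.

== SKYLINES ==
[[20,5],[29,0]]
[[20,5],[29,0],[35,5],[39,0]]
[[20,5],[29,0],[34,19],[40,0]]
[[20,5],[31,0],[34,19],[40,0]]
[[20,5],[31,0],[34,19],[40,5],[50,0]]
[[20,5],[31,0],[34,19],[45,5],[50,0]]
[[20,5],[31,0],[34,19],[45,5],[50,0]]
[[5,17],[20,5],[31,0],[34,19],[45,5],[50,0]]
[[5,17],[20,5],[31,0],[34,19],[45,5],[50,0]]
[[5,17],[20,5],[31,0],[34,19],[45,5],[50,0]]
[[5,17],[21,5],[31,0],[34,19],[45,5],[50,0]]
[[5,17],[21,5],[32,0],[34,19],[45,5],[50,0]]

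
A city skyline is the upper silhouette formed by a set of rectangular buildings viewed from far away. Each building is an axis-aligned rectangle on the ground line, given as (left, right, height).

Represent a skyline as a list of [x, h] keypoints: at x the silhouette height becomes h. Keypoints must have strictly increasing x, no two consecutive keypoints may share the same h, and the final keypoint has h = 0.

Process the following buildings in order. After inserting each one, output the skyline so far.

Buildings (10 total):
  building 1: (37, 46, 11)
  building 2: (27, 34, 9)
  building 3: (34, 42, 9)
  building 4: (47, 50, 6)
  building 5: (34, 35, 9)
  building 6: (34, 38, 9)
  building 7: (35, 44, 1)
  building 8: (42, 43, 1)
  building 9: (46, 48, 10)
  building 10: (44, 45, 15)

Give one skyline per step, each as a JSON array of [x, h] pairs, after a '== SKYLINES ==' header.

== SKYLINES ==
[[37,11],[46,0]]
[[27,9],[34,0],[37,11],[46,0]]
[[27,9],[37,11],[46,0]]
[[27,9],[37,11],[46,0],[47,6],[50,0]]
[[27,9],[37,11],[46,0],[47,6],[50,0]]
[[27,9],[37,11],[46,0],[47,6],[50,0]]
[[27,9],[37,11],[46,0],[47,6],[50,0]]
[[27,9],[37,11],[46,0],[47,6],[50,0]]
[[27,9],[37,11],[46,10],[48,6],[50,0]]
[[27,9],[37,11],[44,15],[45,11],[46,10],[48,6],[50,0]]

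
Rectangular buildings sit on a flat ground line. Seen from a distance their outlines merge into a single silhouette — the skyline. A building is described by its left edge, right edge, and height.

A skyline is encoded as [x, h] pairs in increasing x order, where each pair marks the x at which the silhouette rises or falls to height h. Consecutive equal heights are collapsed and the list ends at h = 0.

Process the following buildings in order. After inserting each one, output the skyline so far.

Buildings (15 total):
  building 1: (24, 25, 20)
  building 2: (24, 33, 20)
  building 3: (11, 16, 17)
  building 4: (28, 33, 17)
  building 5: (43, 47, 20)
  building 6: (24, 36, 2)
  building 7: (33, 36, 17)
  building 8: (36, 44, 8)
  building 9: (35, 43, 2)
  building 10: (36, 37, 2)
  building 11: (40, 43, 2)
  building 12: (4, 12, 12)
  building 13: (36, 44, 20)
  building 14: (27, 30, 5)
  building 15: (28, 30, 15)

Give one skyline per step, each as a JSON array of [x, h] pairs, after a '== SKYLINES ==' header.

== SKYLINES ==
[[24,20],[25,0]]
[[24,20],[33,0]]
[[11,17],[16,0],[24,20],[33,0]]
[[11,17],[16,0],[24,20],[33,0]]
[[11,17],[16,0],[24,20],[33,0],[43,20],[47,0]]
[[11,17],[16,0],[24,20],[33,2],[36,0],[43,20],[47,0]]
[[11,17],[16,0],[24,20],[33,17],[36,0],[43,20],[47,0]]
[[11,17],[16,0],[24,20],[33,17],[36,8],[43,20],[47,0]]
[[11,17],[16,0],[24,20],[33,17],[36,8],[43,20],[47,0]]
[[11,17],[16,0],[24,20],[33,17],[36,8],[43,20],[47,0]]
[[11,17],[16,0],[24,20],[33,17],[36,8],[43,20],[47,0]]
[[4,12],[11,17],[16,0],[24,20],[33,17],[36,8],[43,20],[47,0]]
[[4,12],[11,17],[16,0],[24,20],[33,17],[36,20],[47,0]]
[[4,12],[11,17],[16,0],[24,20],[33,17],[36,20],[47,0]]
[[4,12],[11,17],[16,0],[24,20],[33,17],[36,20],[47,0]]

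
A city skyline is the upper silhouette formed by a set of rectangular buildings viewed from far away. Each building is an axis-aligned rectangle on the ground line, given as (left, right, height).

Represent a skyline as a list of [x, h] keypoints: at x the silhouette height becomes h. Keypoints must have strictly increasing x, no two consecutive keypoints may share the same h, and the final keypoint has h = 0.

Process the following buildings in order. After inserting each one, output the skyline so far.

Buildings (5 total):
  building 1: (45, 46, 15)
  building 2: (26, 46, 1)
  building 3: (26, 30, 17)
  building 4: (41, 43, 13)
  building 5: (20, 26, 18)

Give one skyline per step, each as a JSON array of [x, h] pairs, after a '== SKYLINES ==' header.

== SKYLINES ==
[[45,15],[46,0]]
[[26,1],[45,15],[46,0]]
[[26,17],[30,1],[45,15],[46,0]]
[[26,17],[30,1],[41,13],[43,1],[45,15],[46,0]]
[[20,18],[26,17],[30,1],[41,13],[43,1],[45,15],[46,0]]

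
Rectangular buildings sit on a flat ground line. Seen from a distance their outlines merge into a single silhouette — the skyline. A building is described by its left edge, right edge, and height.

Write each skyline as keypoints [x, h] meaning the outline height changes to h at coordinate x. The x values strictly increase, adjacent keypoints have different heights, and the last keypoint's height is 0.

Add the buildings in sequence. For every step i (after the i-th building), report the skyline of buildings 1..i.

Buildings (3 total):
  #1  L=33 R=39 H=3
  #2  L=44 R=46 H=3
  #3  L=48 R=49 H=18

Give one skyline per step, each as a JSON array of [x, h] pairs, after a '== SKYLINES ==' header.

== SKYLINES ==
[[33,3],[39,0]]
[[33,3],[39,0],[44,3],[46,0]]
[[33,3],[39,0],[44,3],[46,0],[48,18],[49,0]]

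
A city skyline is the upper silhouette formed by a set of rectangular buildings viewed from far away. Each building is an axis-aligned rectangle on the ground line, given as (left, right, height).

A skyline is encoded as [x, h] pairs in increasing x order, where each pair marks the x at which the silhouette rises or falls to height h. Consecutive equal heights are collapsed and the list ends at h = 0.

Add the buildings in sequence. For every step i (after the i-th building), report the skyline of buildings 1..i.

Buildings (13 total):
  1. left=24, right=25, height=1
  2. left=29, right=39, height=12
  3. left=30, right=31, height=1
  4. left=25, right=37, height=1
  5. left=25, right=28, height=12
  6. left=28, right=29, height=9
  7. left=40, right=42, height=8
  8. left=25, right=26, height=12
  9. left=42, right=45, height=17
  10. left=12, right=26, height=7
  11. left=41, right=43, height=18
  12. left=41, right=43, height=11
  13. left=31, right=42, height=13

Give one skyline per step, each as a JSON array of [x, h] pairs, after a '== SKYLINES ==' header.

== SKYLINES ==
[[24,1],[25,0]]
[[24,1],[25,0],[29,12],[39,0]]
[[24,1],[25,0],[29,12],[39,0]]
[[24,1],[29,12],[39,0]]
[[24,1],[25,12],[28,1],[29,12],[39,0]]
[[24,1],[25,12],[28,9],[29,12],[39,0]]
[[24,1],[25,12],[28,9],[29,12],[39,0],[40,8],[42,0]]
[[24,1],[25,12],[28,9],[29,12],[39,0],[40,8],[42,0]]
[[24,1],[25,12],[28,9],[29,12],[39,0],[40,8],[42,17],[45,0]]
[[12,7],[25,12],[28,9],[29,12],[39,0],[40,8],[42,17],[45,0]]
[[12,7],[25,12],[28,9],[29,12],[39,0],[40,8],[41,18],[43,17],[45,0]]
[[12,7],[25,12],[28,9],[29,12],[39,0],[40,8],[41,18],[43,17],[45,0]]
[[12,7],[25,12],[28,9],[29,12],[31,13],[41,18],[43,17],[45,0]]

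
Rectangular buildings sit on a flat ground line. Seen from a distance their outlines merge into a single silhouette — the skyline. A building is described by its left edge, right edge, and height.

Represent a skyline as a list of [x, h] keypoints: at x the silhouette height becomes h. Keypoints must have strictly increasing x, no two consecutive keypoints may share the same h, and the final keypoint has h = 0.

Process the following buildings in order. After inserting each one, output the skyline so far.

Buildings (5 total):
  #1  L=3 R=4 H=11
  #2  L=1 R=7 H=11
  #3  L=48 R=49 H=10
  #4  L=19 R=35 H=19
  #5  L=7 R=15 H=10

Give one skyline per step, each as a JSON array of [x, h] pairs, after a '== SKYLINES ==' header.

== SKYLINES ==
[[3,11],[4,0]]
[[1,11],[7,0]]
[[1,11],[7,0],[48,10],[49,0]]
[[1,11],[7,0],[19,19],[35,0],[48,10],[49,0]]
[[1,11],[7,10],[15,0],[19,19],[35,0],[48,10],[49,0]]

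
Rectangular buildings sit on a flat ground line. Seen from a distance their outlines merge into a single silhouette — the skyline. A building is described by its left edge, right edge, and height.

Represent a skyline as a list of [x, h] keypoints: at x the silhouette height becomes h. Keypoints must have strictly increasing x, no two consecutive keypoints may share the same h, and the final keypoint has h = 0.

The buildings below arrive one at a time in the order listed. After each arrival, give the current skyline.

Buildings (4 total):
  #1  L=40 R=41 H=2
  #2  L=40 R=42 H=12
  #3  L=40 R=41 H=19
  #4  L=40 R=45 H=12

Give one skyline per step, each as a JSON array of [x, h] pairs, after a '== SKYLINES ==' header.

== SKYLINES ==
[[40,2],[41,0]]
[[40,12],[42,0]]
[[40,19],[41,12],[42,0]]
[[40,19],[41,12],[45,0]]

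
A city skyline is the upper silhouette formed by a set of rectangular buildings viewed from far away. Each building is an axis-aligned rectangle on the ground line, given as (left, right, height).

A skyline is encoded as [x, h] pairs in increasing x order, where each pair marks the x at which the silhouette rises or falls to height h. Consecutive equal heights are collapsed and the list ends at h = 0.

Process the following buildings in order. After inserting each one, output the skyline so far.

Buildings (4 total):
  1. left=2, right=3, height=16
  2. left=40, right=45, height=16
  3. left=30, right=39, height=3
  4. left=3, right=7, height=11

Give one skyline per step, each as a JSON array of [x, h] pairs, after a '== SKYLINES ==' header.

== SKYLINES ==
[[2,16],[3,0]]
[[2,16],[3,0],[40,16],[45,0]]
[[2,16],[3,0],[30,3],[39,0],[40,16],[45,0]]
[[2,16],[3,11],[7,0],[30,3],[39,0],[40,16],[45,0]]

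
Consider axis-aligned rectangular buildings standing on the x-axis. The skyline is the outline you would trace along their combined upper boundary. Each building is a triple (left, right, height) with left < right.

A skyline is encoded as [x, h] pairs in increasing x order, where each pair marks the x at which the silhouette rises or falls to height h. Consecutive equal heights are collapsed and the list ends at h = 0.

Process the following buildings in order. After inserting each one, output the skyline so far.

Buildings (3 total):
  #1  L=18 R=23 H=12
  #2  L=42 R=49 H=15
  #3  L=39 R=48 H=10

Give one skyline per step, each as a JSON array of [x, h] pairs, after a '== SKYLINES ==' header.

== SKYLINES ==
[[18,12],[23,0]]
[[18,12],[23,0],[42,15],[49,0]]
[[18,12],[23,0],[39,10],[42,15],[49,0]]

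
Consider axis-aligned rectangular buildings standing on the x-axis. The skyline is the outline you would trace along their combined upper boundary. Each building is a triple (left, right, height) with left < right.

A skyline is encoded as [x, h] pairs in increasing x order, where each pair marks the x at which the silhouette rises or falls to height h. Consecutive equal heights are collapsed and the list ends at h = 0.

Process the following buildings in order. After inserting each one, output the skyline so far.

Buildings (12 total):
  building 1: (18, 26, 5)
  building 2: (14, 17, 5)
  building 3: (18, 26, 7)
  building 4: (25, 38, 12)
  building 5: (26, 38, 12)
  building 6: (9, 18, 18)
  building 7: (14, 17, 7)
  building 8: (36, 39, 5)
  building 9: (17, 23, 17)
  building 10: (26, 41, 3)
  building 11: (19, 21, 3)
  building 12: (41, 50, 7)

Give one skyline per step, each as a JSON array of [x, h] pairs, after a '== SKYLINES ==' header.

== SKYLINES ==
[[18,5],[26,0]]
[[14,5],[17,0],[18,5],[26,0]]
[[14,5],[17,0],[18,7],[26,0]]
[[14,5],[17,0],[18,7],[25,12],[38,0]]
[[14,5],[17,0],[18,7],[25,12],[38,0]]
[[9,18],[18,7],[25,12],[38,0]]
[[9,18],[18,7],[25,12],[38,0]]
[[9,18],[18,7],[25,12],[38,5],[39,0]]
[[9,18],[18,17],[23,7],[25,12],[38,5],[39,0]]
[[9,18],[18,17],[23,7],[25,12],[38,5],[39,3],[41,0]]
[[9,18],[18,17],[23,7],[25,12],[38,5],[39,3],[41,0]]
[[9,18],[18,17],[23,7],[25,12],[38,5],[39,3],[41,7],[50,0]]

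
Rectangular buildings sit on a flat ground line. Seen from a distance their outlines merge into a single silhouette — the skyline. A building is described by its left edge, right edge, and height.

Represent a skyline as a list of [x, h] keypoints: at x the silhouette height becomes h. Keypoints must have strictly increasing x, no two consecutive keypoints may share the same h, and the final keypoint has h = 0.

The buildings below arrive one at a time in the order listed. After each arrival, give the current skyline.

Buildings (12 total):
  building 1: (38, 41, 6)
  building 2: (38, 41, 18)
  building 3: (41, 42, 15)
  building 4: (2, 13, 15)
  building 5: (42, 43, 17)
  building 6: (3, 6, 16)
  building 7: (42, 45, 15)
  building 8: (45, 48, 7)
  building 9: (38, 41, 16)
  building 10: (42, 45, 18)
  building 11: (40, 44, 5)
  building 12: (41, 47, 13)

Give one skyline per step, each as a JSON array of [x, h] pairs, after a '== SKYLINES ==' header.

== SKYLINES ==
[[38,6],[41,0]]
[[38,18],[41,0]]
[[38,18],[41,15],[42,0]]
[[2,15],[13,0],[38,18],[41,15],[42,0]]
[[2,15],[13,0],[38,18],[41,15],[42,17],[43,0]]
[[2,15],[3,16],[6,15],[13,0],[38,18],[41,15],[42,17],[43,0]]
[[2,15],[3,16],[6,15],[13,0],[38,18],[41,15],[42,17],[43,15],[45,0]]
[[2,15],[3,16],[6,15],[13,0],[38,18],[41,15],[42,17],[43,15],[45,7],[48,0]]
[[2,15],[3,16],[6,15],[13,0],[38,18],[41,15],[42,17],[43,15],[45,7],[48,0]]
[[2,15],[3,16],[6,15],[13,0],[38,18],[41,15],[42,18],[45,7],[48,0]]
[[2,15],[3,16],[6,15],[13,0],[38,18],[41,15],[42,18],[45,7],[48,0]]
[[2,15],[3,16],[6,15],[13,0],[38,18],[41,15],[42,18],[45,13],[47,7],[48,0]]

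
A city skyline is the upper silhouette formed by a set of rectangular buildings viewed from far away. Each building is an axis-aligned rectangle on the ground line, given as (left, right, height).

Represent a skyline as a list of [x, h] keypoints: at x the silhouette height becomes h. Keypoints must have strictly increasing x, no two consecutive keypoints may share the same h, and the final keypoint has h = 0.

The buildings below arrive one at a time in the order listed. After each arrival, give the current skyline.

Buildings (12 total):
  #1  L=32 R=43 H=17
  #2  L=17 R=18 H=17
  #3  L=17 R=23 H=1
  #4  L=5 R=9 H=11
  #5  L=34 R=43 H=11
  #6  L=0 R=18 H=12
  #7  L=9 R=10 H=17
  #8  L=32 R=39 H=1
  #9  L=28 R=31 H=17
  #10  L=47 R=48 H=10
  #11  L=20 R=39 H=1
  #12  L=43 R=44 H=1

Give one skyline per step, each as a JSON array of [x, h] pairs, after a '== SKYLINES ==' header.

== SKYLINES ==
[[32,17],[43,0]]
[[17,17],[18,0],[32,17],[43,0]]
[[17,17],[18,1],[23,0],[32,17],[43,0]]
[[5,11],[9,0],[17,17],[18,1],[23,0],[32,17],[43,0]]
[[5,11],[9,0],[17,17],[18,1],[23,0],[32,17],[43,0]]
[[0,12],[17,17],[18,1],[23,0],[32,17],[43,0]]
[[0,12],[9,17],[10,12],[17,17],[18,1],[23,0],[32,17],[43,0]]
[[0,12],[9,17],[10,12],[17,17],[18,1],[23,0],[32,17],[43,0]]
[[0,12],[9,17],[10,12],[17,17],[18,1],[23,0],[28,17],[31,0],[32,17],[43,0]]
[[0,12],[9,17],[10,12],[17,17],[18,1],[23,0],[28,17],[31,0],[32,17],[43,0],[47,10],[48,0]]
[[0,12],[9,17],[10,12],[17,17],[18,1],[28,17],[31,1],[32,17],[43,0],[47,10],[48,0]]
[[0,12],[9,17],[10,12],[17,17],[18,1],[28,17],[31,1],[32,17],[43,1],[44,0],[47,10],[48,0]]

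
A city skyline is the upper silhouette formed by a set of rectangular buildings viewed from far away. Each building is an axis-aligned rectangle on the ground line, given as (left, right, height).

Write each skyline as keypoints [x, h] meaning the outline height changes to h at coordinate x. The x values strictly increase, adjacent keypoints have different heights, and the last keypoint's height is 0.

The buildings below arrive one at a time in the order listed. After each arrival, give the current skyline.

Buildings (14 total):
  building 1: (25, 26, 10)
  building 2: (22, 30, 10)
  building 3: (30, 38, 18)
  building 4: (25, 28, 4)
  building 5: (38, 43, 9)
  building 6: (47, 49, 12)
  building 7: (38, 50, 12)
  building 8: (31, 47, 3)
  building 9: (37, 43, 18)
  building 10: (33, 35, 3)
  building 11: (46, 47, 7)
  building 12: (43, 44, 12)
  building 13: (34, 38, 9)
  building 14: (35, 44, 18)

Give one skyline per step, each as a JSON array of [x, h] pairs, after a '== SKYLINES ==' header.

== SKYLINES ==
[[25,10],[26,0]]
[[22,10],[30,0]]
[[22,10],[30,18],[38,0]]
[[22,10],[30,18],[38,0]]
[[22,10],[30,18],[38,9],[43,0]]
[[22,10],[30,18],[38,9],[43,0],[47,12],[49,0]]
[[22,10],[30,18],[38,12],[50,0]]
[[22,10],[30,18],[38,12],[50,0]]
[[22,10],[30,18],[43,12],[50,0]]
[[22,10],[30,18],[43,12],[50,0]]
[[22,10],[30,18],[43,12],[50,0]]
[[22,10],[30,18],[43,12],[50,0]]
[[22,10],[30,18],[43,12],[50,0]]
[[22,10],[30,18],[44,12],[50,0]]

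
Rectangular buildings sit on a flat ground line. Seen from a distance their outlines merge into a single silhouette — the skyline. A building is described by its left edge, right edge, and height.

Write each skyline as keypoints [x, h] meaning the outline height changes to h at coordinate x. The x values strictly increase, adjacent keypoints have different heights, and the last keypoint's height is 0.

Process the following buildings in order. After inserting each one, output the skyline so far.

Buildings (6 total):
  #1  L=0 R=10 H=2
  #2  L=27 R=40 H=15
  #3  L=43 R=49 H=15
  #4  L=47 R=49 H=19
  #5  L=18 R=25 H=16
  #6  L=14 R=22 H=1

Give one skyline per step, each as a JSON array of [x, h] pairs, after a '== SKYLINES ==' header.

== SKYLINES ==
[[0,2],[10,0]]
[[0,2],[10,0],[27,15],[40,0]]
[[0,2],[10,0],[27,15],[40,0],[43,15],[49,0]]
[[0,2],[10,0],[27,15],[40,0],[43,15],[47,19],[49,0]]
[[0,2],[10,0],[18,16],[25,0],[27,15],[40,0],[43,15],[47,19],[49,0]]
[[0,2],[10,0],[14,1],[18,16],[25,0],[27,15],[40,0],[43,15],[47,19],[49,0]]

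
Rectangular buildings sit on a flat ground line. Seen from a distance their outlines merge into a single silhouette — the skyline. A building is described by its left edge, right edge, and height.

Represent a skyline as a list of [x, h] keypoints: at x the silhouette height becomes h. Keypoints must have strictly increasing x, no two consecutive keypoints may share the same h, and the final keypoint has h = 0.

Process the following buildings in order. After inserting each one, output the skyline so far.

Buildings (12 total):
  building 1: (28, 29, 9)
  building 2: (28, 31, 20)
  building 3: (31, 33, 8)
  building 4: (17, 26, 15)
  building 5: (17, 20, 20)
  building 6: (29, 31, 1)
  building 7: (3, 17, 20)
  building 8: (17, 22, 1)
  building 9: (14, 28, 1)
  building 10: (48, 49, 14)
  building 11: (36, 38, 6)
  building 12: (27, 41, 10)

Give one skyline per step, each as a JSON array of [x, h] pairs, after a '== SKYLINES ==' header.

== SKYLINES ==
[[28,9],[29,0]]
[[28,20],[31,0]]
[[28,20],[31,8],[33,0]]
[[17,15],[26,0],[28,20],[31,8],[33,0]]
[[17,20],[20,15],[26,0],[28,20],[31,8],[33,0]]
[[17,20],[20,15],[26,0],[28,20],[31,8],[33,0]]
[[3,20],[20,15],[26,0],[28,20],[31,8],[33,0]]
[[3,20],[20,15],[26,0],[28,20],[31,8],[33,0]]
[[3,20],[20,15],[26,1],[28,20],[31,8],[33,0]]
[[3,20],[20,15],[26,1],[28,20],[31,8],[33,0],[48,14],[49,0]]
[[3,20],[20,15],[26,1],[28,20],[31,8],[33,0],[36,6],[38,0],[48,14],[49,0]]
[[3,20],[20,15],[26,1],[27,10],[28,20],[31,10],[41,0],[48,14],[49,0]]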